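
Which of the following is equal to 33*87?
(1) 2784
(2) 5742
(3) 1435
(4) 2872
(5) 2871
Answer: 5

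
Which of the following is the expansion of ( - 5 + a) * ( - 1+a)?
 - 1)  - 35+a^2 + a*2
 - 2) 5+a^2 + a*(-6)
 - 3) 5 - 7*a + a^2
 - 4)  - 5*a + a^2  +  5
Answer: 2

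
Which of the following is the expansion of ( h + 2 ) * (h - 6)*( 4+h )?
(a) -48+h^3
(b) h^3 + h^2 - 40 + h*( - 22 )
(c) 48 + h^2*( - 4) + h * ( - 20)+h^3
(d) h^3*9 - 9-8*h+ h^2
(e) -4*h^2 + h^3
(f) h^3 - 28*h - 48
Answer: f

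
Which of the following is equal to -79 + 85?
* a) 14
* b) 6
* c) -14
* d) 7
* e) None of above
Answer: b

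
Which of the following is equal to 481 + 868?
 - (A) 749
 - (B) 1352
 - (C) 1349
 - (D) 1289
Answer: C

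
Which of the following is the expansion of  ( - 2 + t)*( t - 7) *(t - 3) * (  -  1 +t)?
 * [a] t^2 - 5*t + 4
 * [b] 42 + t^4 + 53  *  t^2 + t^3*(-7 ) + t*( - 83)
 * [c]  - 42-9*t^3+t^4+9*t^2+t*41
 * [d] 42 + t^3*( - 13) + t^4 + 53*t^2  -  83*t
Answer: d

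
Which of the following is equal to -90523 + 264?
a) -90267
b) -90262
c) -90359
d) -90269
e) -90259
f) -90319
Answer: e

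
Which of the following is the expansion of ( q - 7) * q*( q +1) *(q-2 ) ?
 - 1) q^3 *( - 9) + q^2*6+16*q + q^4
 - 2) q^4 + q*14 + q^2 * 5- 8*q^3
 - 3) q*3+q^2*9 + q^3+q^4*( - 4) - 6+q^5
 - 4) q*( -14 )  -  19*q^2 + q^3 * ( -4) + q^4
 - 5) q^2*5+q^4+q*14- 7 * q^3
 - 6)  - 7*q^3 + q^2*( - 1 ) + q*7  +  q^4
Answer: 2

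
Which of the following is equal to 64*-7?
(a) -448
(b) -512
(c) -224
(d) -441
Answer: a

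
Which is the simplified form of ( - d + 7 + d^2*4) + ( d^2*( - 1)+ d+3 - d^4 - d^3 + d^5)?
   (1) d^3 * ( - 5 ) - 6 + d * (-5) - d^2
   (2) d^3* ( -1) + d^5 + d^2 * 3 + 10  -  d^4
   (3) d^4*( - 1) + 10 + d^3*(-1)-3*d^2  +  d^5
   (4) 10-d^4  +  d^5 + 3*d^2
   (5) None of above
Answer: 2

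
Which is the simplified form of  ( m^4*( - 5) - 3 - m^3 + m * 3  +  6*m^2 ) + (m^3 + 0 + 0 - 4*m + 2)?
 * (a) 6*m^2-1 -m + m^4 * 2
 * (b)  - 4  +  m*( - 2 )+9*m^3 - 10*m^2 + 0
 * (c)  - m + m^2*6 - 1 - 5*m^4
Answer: c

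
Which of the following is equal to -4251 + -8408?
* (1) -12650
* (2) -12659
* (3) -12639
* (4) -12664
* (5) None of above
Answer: 2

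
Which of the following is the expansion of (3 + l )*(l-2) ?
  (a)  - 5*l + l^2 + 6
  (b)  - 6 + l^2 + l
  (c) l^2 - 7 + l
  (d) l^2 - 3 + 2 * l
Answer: b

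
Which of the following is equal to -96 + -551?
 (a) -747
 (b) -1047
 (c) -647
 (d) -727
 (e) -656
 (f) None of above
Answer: c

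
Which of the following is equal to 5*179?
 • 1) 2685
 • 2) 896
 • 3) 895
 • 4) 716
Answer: 3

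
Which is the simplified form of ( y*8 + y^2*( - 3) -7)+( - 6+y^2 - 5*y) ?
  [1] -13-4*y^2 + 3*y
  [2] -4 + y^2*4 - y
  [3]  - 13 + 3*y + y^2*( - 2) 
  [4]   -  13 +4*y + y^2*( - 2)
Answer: 3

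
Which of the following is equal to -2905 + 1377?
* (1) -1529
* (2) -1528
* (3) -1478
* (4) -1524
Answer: 2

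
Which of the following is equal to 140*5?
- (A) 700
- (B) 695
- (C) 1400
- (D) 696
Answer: A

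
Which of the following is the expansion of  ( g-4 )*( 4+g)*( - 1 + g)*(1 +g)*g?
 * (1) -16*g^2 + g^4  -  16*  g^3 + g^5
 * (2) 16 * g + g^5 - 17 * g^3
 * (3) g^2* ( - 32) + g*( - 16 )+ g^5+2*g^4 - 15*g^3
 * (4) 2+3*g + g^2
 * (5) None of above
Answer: 2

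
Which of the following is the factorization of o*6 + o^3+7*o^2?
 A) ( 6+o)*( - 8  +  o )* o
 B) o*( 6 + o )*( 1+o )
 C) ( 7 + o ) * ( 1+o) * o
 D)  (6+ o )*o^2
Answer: B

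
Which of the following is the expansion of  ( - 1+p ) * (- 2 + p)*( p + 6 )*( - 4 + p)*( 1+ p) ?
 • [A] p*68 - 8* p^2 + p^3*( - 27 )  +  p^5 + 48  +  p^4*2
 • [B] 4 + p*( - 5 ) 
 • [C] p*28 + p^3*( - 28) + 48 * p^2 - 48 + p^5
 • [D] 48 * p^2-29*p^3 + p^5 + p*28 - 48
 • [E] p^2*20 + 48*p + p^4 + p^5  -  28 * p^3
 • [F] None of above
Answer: D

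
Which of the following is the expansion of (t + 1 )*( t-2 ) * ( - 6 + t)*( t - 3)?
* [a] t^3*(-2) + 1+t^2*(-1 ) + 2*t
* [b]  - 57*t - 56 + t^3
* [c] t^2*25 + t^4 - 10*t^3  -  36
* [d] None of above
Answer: c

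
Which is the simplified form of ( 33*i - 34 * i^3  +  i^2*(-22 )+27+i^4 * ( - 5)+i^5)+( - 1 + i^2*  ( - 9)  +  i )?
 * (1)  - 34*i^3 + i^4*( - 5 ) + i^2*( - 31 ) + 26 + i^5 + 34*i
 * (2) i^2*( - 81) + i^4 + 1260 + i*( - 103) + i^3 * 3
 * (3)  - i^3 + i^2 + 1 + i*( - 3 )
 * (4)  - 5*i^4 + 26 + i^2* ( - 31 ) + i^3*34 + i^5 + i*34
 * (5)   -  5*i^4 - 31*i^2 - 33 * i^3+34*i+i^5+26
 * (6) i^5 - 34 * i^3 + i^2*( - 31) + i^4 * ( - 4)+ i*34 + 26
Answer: 1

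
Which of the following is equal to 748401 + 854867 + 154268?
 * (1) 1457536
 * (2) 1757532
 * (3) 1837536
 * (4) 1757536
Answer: 4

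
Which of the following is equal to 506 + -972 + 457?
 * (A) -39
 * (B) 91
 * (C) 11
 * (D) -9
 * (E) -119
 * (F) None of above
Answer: D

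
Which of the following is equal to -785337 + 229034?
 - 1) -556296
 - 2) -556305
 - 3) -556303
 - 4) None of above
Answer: 3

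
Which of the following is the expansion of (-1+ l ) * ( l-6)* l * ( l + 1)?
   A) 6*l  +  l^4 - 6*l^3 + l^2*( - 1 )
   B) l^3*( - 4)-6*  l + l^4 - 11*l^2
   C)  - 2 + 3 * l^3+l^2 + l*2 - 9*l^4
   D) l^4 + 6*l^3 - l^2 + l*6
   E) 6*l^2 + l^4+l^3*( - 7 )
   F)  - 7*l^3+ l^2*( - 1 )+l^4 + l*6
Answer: A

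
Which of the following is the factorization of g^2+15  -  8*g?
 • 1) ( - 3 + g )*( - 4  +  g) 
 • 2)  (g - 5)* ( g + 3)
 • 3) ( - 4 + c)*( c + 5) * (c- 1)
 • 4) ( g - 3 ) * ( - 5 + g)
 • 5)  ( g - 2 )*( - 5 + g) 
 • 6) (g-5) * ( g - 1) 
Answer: 4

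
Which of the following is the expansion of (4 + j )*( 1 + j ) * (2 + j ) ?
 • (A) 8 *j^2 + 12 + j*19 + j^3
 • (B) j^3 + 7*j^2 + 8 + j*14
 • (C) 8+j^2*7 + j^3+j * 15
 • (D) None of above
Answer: B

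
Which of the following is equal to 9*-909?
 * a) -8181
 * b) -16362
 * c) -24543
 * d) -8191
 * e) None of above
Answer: a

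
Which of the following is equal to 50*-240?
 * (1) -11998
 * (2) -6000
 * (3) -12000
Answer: 3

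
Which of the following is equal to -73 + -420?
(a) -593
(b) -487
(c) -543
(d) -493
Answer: d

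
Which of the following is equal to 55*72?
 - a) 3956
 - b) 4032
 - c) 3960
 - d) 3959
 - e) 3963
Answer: c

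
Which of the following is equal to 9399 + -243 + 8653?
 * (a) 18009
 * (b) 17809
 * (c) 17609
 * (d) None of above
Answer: b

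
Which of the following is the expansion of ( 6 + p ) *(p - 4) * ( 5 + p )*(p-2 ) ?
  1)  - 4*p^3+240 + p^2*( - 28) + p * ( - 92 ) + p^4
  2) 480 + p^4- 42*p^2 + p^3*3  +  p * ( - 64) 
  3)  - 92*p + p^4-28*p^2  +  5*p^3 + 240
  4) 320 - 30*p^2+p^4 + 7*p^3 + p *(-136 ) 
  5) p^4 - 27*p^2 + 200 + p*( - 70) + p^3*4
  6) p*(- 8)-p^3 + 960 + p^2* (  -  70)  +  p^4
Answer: 3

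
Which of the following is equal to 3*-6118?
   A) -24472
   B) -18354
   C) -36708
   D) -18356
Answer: B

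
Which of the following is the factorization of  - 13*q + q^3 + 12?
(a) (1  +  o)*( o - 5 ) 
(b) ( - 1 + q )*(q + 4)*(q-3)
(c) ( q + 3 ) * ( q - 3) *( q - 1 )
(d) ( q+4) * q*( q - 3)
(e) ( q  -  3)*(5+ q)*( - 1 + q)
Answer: b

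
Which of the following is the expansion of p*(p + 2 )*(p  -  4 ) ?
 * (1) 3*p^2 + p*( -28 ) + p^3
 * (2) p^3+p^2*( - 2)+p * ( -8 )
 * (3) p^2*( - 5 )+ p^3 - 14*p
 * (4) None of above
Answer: 2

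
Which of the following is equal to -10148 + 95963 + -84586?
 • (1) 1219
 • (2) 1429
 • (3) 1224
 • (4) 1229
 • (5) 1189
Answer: 4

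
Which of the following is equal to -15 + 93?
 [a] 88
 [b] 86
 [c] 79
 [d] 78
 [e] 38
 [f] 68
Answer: d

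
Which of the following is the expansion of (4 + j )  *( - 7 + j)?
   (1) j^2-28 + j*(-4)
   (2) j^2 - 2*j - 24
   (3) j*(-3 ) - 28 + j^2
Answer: 3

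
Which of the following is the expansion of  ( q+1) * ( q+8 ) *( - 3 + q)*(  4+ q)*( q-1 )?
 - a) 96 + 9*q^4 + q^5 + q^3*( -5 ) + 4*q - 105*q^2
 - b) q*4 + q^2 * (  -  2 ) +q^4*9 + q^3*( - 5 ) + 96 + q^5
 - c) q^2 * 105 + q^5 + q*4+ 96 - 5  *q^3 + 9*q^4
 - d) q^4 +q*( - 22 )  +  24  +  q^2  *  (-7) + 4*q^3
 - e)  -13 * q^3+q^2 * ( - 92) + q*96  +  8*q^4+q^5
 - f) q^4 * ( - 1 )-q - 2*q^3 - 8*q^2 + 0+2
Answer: a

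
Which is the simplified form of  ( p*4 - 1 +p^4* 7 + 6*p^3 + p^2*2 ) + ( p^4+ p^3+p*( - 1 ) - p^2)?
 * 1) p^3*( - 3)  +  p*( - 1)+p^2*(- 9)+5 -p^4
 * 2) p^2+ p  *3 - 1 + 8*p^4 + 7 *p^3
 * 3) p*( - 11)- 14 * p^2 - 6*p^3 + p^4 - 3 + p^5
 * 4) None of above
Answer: 2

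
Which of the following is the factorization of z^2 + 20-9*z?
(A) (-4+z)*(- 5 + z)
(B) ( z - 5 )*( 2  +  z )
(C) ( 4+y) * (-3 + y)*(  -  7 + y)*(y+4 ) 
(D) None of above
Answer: A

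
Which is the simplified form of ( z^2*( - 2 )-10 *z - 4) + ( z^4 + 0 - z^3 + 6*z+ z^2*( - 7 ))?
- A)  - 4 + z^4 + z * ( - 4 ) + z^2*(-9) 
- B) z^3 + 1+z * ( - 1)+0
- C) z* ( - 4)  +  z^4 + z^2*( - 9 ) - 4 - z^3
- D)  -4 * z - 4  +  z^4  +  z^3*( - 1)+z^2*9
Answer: C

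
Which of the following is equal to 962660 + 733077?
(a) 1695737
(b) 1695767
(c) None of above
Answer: a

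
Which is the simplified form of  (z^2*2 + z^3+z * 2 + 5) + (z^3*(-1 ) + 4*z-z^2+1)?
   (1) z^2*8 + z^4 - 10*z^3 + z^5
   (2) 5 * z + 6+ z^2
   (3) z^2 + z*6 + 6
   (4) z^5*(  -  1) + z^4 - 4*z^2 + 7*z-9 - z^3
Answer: 3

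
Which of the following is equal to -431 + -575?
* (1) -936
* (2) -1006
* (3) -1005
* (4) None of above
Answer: 2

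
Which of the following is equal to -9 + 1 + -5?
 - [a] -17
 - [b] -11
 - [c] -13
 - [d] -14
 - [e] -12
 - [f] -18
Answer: c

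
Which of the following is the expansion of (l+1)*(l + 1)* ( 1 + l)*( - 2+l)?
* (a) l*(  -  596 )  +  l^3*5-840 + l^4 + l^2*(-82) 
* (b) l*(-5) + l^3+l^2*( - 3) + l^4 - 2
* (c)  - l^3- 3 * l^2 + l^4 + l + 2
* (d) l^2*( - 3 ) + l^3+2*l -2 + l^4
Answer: b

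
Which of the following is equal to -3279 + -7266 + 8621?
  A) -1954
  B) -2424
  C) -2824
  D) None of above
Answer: D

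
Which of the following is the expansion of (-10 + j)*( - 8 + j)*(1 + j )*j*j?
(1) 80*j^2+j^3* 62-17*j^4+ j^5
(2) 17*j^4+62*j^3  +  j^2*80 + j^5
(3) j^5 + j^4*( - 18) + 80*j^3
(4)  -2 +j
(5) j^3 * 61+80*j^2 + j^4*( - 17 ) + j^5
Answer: 1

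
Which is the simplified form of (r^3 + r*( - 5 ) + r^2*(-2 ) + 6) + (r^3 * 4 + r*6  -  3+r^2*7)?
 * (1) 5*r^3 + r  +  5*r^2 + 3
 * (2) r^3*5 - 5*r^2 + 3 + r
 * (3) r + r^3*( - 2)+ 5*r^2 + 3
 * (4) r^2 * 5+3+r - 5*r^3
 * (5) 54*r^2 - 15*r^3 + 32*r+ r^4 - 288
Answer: 1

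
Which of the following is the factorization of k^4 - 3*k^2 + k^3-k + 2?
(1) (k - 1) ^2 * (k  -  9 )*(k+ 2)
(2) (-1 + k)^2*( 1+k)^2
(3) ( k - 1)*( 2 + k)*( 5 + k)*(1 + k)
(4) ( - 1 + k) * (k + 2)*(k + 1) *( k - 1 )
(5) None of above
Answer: 4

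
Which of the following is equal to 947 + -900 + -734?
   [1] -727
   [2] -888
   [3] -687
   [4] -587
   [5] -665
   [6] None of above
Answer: 3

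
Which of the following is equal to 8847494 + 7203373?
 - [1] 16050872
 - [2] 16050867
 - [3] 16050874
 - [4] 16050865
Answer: 2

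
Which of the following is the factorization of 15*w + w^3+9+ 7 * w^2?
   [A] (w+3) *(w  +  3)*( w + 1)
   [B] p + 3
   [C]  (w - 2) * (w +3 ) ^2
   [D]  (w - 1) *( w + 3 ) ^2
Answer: A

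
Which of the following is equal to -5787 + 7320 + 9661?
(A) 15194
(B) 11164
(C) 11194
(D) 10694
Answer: C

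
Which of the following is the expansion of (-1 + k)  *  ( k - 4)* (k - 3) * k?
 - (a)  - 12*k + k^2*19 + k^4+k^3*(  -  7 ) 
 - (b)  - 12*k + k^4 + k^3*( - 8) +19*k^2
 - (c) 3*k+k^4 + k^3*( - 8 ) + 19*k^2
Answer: b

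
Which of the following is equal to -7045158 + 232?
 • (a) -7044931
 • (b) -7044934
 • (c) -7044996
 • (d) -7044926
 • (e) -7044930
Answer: d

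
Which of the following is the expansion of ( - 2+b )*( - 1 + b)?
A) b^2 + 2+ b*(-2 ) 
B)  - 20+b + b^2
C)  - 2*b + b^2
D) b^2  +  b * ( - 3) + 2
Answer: D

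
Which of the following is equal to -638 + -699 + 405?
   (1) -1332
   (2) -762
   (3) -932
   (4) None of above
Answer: 3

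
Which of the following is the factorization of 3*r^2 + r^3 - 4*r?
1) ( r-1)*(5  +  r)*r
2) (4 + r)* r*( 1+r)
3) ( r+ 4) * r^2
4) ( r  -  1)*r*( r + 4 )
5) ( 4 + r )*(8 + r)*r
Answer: 4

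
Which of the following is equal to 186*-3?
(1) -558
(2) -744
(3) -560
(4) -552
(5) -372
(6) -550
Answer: 1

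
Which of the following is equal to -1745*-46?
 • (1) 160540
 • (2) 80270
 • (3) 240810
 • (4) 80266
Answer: 2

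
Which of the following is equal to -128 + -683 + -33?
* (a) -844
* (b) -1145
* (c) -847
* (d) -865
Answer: a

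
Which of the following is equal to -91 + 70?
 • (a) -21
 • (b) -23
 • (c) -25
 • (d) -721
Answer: a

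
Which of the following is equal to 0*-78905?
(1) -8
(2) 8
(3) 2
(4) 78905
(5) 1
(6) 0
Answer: 6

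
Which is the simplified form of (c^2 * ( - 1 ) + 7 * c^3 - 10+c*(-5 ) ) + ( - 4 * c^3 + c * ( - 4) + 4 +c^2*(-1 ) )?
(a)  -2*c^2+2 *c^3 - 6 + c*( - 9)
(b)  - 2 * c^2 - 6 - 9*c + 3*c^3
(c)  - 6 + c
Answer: b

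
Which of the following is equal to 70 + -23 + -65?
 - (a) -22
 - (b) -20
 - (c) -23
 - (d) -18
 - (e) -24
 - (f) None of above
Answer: d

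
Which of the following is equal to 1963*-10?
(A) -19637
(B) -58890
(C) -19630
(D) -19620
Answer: C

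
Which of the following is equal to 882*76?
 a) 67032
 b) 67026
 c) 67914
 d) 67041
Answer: a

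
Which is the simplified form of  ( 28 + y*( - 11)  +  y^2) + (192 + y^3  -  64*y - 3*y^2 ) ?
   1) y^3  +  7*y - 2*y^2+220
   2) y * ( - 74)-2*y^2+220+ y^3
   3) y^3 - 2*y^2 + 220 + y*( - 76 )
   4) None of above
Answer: 4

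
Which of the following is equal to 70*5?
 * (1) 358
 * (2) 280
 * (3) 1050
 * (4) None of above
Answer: 4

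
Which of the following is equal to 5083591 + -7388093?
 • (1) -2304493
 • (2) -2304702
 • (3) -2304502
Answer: 3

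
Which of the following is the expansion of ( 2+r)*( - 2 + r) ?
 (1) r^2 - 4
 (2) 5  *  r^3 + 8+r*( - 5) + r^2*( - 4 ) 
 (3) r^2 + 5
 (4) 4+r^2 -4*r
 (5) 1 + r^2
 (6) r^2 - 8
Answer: 1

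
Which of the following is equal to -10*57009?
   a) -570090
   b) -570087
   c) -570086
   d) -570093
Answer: a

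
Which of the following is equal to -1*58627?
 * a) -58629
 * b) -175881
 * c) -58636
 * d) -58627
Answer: d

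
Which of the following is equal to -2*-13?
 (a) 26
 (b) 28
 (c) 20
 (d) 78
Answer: a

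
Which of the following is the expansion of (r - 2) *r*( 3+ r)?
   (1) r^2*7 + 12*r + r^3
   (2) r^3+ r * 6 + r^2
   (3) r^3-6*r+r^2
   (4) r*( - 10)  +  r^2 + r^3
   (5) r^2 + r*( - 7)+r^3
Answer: 3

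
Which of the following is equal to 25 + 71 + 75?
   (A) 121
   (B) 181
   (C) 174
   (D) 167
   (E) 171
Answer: E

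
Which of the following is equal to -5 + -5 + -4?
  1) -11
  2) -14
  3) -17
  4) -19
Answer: 2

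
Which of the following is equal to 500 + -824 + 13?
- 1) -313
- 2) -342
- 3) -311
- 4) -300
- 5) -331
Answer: 3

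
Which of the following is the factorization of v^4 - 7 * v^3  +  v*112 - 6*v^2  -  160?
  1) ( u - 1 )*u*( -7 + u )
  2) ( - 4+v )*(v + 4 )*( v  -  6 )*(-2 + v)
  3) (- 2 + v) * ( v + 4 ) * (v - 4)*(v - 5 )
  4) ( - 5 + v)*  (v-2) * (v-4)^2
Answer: 3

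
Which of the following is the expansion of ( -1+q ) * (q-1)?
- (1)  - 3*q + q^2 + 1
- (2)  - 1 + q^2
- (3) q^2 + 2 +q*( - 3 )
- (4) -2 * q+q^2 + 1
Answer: 4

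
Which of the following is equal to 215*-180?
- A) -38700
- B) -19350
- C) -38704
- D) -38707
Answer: A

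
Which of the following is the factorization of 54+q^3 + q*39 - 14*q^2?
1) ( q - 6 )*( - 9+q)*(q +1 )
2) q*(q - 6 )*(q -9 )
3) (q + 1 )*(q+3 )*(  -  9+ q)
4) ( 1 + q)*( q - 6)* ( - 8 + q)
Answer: 1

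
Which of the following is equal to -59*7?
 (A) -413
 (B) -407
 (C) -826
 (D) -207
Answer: A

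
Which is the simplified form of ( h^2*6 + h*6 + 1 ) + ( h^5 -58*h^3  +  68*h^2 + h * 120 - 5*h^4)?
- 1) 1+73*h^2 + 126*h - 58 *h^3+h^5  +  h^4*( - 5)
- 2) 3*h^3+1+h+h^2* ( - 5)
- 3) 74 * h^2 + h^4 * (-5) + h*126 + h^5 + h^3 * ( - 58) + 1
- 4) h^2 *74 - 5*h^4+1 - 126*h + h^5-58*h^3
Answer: 3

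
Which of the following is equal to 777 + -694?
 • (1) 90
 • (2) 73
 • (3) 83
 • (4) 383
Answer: 3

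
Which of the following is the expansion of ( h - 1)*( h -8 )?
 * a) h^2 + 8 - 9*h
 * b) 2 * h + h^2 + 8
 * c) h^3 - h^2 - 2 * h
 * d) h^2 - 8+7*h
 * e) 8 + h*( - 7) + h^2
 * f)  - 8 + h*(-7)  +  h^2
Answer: a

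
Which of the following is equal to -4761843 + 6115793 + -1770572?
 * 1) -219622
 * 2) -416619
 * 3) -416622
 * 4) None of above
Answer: 3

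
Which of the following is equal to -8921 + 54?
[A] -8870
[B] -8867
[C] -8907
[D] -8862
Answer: B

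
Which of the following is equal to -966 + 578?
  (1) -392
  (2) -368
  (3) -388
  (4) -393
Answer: 3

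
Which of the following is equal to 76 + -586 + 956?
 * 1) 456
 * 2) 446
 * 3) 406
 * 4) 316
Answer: 2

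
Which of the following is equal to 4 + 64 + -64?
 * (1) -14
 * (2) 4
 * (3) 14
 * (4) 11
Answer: 2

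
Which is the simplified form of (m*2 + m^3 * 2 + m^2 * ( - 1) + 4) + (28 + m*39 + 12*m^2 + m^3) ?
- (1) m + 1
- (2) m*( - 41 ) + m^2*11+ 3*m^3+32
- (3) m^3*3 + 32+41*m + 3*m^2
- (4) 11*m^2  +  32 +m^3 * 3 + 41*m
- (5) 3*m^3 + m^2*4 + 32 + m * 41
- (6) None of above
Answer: 4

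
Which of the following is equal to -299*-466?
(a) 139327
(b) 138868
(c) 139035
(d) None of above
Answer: d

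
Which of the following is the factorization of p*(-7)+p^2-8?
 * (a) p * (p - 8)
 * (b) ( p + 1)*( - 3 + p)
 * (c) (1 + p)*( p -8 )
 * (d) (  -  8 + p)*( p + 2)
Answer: c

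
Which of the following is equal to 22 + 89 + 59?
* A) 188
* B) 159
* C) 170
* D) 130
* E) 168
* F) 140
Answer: C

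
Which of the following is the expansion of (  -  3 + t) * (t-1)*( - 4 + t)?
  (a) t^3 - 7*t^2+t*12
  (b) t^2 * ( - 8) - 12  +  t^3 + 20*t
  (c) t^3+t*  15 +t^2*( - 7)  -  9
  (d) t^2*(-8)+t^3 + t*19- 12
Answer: d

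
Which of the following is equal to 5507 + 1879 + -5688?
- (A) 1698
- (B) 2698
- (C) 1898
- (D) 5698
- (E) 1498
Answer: A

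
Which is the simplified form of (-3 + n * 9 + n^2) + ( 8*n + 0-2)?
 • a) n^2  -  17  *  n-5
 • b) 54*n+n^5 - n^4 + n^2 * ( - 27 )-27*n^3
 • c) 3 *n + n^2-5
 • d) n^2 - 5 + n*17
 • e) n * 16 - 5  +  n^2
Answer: d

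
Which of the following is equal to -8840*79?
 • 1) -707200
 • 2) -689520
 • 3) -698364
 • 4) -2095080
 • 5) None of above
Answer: 5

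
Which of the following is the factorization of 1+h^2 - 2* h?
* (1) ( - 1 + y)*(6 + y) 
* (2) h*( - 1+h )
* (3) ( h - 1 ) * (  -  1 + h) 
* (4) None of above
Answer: 3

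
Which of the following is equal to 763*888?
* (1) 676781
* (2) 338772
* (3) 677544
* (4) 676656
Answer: 3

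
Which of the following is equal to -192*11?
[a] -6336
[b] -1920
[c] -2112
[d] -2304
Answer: c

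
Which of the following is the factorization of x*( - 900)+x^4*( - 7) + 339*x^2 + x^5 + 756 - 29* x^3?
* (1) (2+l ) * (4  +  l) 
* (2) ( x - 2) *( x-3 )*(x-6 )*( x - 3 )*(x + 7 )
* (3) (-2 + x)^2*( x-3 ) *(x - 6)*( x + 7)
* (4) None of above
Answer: 2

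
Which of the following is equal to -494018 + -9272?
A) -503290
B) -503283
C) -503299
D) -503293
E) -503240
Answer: A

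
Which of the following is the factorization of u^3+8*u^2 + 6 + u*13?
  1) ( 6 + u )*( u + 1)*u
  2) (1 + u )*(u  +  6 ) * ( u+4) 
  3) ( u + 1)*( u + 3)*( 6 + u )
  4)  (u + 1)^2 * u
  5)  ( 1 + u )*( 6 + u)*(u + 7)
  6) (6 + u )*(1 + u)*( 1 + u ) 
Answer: 6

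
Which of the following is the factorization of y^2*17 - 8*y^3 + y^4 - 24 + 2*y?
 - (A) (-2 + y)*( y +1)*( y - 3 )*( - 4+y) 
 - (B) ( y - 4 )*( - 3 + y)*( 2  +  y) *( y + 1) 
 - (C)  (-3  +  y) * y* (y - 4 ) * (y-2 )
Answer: A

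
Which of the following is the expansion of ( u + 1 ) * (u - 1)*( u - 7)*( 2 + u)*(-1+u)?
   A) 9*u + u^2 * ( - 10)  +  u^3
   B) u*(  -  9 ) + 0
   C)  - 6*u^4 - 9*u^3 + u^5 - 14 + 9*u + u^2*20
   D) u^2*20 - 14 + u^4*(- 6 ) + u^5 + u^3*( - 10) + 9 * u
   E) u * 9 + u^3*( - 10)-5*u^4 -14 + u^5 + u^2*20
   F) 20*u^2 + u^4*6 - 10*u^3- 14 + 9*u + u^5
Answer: D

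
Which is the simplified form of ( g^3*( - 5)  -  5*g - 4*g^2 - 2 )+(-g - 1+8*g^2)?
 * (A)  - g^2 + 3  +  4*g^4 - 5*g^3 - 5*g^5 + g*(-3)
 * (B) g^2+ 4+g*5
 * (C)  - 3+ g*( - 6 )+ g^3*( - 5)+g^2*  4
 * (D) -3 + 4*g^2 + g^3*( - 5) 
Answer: C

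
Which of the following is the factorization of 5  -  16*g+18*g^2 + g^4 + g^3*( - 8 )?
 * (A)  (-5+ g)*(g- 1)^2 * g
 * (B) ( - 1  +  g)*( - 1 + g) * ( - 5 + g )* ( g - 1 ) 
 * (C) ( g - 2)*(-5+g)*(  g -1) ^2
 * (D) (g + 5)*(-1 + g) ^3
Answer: B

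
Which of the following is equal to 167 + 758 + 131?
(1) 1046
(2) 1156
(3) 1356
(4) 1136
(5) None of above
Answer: 5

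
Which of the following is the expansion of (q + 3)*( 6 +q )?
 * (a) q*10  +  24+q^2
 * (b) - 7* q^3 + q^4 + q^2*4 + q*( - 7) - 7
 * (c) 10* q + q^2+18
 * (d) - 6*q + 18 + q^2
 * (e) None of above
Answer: e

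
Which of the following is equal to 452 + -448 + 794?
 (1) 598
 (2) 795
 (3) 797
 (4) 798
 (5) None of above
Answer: 4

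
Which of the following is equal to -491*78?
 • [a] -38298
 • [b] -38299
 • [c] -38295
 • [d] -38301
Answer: a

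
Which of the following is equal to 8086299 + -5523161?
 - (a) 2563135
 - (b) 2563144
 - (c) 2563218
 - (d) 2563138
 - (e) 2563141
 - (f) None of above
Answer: d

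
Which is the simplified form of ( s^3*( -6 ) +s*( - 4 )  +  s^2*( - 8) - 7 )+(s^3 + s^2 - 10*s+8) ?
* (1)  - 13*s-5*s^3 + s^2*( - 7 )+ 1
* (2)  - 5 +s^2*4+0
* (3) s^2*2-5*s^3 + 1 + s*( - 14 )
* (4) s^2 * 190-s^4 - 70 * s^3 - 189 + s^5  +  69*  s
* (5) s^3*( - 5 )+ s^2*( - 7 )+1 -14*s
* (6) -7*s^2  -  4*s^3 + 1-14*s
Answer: 5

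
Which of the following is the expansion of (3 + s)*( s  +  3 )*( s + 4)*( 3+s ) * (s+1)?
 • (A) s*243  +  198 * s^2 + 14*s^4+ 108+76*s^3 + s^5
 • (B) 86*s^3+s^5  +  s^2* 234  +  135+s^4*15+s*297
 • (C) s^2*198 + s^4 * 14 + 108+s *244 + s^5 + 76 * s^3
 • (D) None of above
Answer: A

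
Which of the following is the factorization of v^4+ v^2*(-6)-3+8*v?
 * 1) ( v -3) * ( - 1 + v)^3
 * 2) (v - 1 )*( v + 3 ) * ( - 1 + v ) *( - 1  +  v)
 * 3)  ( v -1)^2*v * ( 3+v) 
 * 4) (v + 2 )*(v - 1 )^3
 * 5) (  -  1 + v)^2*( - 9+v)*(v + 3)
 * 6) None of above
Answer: 2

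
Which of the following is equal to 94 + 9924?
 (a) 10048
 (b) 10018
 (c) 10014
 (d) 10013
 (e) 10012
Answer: b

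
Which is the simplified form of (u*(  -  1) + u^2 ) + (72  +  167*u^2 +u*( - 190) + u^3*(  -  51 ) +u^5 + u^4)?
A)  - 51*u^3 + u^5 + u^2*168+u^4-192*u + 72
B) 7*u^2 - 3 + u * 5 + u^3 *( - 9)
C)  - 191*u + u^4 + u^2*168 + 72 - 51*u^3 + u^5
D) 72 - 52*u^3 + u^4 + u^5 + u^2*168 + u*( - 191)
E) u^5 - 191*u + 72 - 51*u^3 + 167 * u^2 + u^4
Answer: C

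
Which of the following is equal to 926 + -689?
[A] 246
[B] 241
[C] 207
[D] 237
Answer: D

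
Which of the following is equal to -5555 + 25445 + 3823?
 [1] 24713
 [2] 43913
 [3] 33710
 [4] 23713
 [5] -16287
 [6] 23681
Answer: 4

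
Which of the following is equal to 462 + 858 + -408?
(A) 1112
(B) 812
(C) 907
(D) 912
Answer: D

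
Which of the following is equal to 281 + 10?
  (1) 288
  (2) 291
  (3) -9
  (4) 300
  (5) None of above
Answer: 2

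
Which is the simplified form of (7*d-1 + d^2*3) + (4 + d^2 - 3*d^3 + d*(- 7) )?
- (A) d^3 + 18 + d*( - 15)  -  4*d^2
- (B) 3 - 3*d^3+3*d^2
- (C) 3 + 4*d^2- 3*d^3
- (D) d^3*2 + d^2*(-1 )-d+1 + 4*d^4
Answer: C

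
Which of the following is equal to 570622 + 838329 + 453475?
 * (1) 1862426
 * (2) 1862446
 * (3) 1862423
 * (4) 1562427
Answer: 1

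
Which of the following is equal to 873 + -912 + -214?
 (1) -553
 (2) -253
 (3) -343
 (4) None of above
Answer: 2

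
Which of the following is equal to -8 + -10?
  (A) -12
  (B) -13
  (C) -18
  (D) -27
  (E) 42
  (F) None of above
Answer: C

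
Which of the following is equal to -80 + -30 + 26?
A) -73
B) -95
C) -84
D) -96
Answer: C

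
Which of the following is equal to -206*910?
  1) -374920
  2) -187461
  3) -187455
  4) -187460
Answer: 4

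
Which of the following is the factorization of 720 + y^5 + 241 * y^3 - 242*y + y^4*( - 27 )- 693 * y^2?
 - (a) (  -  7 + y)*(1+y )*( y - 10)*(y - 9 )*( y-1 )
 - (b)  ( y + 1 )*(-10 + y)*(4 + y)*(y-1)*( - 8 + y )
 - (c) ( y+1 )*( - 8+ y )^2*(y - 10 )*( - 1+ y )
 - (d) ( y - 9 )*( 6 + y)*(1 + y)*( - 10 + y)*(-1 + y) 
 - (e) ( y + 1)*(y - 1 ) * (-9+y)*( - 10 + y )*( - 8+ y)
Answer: e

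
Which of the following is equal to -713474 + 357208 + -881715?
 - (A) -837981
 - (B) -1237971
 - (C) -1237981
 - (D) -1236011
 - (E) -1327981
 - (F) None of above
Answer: C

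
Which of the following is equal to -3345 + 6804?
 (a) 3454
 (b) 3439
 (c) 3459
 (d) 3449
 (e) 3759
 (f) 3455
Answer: c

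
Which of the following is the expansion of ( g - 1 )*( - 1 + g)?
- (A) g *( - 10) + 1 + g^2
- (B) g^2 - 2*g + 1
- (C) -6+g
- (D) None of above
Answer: B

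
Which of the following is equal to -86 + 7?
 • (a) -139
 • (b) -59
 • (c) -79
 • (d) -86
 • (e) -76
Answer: c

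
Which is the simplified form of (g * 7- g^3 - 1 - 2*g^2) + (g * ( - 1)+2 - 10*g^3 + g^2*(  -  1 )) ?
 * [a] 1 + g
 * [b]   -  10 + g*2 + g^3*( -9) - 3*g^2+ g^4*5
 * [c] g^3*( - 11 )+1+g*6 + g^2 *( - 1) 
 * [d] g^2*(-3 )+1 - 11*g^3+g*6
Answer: d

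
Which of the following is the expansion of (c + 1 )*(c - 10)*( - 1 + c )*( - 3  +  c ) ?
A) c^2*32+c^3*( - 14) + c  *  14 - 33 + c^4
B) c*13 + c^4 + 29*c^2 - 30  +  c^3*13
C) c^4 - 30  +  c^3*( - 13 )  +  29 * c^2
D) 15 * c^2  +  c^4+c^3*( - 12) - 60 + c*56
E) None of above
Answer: E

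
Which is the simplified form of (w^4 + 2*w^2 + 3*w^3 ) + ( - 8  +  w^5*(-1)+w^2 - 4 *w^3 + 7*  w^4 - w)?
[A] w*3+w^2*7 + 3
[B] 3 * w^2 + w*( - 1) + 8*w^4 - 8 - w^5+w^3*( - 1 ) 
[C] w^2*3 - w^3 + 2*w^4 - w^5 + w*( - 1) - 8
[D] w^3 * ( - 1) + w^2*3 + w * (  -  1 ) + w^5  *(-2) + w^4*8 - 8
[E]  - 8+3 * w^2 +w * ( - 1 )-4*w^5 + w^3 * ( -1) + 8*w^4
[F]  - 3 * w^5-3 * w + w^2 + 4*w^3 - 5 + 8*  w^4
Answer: B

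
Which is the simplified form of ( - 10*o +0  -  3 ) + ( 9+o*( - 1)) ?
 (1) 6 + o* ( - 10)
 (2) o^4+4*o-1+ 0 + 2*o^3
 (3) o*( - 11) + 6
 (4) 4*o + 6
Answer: 3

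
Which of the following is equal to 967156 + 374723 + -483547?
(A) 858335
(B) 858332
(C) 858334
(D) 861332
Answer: B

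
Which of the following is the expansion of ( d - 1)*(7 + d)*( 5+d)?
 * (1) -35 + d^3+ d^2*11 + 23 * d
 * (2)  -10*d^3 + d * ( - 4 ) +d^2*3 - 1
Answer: 1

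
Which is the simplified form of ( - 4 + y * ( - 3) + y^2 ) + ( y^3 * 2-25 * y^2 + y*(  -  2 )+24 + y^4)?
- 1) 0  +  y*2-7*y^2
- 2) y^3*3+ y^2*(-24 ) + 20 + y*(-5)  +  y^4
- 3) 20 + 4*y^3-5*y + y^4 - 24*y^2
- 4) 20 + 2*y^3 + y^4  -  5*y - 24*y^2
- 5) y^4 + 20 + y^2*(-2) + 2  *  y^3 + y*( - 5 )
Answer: 4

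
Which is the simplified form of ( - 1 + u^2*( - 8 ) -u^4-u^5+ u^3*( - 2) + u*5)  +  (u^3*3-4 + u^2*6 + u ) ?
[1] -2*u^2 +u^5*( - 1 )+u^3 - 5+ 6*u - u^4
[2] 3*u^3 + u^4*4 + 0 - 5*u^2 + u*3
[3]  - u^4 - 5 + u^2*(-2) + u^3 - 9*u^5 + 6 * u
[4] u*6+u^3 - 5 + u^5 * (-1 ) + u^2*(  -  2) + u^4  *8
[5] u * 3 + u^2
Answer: 1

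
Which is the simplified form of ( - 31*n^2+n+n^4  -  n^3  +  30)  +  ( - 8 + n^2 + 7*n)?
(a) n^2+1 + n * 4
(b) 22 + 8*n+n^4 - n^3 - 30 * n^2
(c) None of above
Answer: b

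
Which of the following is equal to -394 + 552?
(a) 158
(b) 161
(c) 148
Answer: a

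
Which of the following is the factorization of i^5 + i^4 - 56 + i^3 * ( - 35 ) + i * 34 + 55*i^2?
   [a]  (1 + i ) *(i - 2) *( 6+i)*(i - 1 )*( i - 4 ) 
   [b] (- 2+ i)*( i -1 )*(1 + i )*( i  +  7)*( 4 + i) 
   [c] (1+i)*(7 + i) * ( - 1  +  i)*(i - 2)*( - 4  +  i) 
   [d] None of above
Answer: c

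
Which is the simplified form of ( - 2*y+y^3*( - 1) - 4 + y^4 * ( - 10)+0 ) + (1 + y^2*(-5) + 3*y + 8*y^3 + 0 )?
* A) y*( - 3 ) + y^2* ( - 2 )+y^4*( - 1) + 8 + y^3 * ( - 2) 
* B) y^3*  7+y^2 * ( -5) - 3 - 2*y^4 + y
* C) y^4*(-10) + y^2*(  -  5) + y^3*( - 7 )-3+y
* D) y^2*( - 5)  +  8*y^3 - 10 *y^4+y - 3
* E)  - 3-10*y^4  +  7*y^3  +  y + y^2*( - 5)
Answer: E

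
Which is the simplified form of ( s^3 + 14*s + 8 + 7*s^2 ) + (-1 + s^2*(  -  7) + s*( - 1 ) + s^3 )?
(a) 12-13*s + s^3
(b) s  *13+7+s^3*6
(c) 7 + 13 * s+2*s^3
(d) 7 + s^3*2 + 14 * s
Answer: c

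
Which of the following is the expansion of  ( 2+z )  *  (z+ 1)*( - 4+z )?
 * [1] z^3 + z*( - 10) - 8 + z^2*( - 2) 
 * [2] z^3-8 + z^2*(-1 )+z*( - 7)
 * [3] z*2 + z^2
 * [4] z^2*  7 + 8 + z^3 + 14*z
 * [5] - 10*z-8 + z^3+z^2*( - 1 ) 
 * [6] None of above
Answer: 5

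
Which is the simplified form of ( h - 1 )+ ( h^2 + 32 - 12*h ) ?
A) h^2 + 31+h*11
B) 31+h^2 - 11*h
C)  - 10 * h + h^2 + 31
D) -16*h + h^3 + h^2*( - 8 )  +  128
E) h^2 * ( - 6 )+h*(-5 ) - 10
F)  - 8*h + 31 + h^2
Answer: B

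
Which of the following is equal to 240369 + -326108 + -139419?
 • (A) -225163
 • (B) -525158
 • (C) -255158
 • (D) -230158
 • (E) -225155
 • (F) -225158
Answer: F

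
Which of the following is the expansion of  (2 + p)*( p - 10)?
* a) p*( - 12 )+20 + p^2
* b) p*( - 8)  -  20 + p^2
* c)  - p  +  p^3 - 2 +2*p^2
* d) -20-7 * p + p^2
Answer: b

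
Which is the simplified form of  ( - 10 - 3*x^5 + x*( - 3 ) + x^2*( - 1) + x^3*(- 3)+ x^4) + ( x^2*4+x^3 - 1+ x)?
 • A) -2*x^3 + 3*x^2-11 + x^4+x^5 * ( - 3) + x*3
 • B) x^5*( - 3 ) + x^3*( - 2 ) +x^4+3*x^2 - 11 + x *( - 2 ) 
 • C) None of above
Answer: B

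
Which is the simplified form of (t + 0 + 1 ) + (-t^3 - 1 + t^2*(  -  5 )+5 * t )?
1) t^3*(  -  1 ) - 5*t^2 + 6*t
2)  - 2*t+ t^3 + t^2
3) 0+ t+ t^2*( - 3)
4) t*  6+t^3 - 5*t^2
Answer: 1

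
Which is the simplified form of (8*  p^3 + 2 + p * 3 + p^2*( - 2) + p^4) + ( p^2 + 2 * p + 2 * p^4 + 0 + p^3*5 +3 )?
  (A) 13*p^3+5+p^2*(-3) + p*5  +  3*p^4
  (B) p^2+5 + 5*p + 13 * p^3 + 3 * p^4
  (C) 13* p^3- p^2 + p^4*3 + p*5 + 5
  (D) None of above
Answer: C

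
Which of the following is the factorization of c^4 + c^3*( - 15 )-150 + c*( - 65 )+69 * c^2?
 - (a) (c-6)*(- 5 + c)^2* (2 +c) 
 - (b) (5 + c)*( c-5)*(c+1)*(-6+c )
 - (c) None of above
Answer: c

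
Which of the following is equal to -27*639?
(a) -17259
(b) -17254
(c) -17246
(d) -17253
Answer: d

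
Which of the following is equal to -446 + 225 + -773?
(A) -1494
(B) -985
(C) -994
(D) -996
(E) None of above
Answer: C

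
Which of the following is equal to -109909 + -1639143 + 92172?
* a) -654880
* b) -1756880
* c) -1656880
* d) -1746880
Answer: c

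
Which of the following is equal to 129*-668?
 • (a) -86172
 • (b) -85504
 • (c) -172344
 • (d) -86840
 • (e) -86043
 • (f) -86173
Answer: a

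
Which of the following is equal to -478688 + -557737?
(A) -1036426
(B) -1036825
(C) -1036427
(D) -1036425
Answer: D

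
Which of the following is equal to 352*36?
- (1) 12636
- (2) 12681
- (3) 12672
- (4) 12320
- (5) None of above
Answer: 3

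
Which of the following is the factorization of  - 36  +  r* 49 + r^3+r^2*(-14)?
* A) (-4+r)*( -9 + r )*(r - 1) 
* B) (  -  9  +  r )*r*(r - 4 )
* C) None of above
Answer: A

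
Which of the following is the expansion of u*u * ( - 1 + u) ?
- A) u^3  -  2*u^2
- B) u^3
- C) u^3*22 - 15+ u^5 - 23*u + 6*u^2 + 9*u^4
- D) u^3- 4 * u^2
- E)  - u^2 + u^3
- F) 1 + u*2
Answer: E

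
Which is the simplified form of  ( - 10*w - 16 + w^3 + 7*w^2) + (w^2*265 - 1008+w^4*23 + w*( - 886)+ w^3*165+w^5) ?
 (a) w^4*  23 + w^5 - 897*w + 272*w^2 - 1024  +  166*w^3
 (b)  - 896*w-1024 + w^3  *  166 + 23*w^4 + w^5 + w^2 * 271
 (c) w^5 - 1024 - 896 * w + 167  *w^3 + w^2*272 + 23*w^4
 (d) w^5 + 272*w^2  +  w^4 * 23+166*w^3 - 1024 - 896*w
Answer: d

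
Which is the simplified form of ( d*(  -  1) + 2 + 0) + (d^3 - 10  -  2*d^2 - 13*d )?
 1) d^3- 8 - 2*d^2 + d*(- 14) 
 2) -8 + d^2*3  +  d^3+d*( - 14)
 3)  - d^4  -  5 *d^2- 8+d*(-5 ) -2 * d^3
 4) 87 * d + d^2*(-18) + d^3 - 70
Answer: 1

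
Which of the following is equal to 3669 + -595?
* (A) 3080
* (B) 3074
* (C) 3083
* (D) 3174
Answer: B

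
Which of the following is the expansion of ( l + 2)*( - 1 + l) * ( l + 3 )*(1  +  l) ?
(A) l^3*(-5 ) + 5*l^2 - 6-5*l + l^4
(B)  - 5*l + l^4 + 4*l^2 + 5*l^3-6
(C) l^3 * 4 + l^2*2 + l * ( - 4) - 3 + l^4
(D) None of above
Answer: D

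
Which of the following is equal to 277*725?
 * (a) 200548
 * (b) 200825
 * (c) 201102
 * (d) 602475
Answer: b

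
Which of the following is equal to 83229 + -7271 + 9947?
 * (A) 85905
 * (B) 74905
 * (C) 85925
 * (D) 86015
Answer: A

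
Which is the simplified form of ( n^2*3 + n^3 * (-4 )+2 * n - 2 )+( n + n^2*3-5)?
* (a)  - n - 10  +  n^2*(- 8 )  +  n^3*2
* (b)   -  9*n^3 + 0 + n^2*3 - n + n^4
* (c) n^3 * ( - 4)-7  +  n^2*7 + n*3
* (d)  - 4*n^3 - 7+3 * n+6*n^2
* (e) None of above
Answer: d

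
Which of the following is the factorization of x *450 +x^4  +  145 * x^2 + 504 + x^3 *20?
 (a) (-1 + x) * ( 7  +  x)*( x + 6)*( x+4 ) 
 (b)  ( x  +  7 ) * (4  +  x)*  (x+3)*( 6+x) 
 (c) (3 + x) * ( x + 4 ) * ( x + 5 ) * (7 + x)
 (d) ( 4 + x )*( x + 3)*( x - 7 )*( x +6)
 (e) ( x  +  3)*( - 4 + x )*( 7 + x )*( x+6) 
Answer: b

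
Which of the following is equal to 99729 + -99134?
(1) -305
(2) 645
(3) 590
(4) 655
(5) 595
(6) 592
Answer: 5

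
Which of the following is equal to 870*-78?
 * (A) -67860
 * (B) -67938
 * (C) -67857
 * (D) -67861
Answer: A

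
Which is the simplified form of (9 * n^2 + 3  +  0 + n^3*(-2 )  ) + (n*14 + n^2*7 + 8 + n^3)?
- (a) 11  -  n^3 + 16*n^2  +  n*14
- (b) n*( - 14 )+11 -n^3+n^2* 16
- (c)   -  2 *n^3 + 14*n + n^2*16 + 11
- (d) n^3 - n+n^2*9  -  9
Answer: a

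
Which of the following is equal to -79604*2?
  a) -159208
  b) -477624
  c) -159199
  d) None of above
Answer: a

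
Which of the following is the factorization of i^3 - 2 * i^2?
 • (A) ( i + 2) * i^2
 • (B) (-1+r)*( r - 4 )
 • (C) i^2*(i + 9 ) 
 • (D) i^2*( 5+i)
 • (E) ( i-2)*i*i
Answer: E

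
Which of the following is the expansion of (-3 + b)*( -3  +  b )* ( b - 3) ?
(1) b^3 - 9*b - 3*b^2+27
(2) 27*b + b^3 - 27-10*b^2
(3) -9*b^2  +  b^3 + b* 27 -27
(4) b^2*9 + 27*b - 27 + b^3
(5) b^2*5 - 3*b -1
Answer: 3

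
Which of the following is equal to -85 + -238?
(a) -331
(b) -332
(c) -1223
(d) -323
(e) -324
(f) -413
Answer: d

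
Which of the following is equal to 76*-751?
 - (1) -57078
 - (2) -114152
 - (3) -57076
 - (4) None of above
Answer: 3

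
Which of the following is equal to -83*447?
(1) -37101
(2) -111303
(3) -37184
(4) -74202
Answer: 1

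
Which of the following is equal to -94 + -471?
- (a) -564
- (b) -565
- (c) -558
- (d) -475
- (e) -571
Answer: b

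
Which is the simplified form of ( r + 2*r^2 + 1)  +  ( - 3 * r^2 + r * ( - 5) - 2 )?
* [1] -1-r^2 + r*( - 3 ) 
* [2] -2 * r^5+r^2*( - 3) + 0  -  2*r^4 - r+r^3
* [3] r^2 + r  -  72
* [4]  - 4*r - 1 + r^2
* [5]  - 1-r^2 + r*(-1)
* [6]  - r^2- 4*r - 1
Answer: 6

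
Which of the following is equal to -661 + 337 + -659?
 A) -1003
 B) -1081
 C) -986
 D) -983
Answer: D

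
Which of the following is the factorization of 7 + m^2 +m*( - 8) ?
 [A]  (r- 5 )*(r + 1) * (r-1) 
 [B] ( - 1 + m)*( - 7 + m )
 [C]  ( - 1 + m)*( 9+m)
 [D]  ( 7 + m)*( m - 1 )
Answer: B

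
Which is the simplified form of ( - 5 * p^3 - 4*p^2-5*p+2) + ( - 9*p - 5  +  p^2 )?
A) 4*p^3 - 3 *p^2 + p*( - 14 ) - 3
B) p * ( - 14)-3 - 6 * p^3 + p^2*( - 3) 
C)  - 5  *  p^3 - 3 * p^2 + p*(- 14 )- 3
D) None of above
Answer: C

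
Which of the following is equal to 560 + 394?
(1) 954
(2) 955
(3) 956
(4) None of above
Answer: 1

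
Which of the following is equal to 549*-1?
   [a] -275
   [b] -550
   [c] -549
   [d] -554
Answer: c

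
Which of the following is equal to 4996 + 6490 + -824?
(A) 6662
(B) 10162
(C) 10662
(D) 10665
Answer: C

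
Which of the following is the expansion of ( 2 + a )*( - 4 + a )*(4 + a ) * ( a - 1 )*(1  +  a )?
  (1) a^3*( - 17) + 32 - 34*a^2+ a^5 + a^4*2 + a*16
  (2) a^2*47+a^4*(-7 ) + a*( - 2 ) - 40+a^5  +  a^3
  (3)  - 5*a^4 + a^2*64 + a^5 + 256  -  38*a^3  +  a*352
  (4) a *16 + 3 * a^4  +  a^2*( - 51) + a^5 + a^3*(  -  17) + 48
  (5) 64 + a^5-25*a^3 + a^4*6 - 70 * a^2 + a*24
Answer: 1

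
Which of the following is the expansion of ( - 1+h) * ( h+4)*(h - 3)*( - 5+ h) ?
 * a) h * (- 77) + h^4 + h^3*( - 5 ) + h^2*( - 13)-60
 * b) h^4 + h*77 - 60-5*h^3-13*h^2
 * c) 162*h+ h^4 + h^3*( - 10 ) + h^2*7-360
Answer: b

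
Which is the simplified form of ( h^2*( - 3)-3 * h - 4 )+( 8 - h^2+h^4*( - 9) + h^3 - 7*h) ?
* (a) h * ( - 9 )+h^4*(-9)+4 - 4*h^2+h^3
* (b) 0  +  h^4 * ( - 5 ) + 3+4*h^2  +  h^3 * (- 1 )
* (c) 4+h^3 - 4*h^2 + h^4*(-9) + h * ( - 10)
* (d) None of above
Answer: c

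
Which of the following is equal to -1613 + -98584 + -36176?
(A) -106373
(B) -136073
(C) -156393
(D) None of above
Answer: D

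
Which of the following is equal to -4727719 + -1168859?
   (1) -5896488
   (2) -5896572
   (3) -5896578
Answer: 3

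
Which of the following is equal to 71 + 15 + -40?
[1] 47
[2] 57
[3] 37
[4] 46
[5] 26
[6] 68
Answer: 4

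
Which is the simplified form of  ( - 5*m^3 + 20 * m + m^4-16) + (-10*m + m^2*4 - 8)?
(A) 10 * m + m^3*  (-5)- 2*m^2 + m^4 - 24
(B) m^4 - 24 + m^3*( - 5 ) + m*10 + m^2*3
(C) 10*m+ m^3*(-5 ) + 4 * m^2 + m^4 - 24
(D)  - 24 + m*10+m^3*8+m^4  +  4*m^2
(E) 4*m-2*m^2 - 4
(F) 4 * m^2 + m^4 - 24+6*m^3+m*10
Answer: C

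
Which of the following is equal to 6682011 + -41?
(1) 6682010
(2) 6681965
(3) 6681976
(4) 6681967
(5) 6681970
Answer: 5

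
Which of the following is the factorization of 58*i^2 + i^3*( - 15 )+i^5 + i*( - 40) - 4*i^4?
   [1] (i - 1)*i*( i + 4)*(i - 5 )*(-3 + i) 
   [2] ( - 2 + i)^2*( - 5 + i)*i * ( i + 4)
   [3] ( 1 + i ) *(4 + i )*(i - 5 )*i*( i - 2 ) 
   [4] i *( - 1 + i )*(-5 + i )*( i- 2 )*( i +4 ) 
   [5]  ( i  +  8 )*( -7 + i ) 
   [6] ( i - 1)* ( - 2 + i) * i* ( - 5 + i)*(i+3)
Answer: 4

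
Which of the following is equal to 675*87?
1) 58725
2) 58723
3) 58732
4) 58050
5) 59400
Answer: 1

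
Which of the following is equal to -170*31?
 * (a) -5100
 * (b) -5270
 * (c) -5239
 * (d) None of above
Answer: b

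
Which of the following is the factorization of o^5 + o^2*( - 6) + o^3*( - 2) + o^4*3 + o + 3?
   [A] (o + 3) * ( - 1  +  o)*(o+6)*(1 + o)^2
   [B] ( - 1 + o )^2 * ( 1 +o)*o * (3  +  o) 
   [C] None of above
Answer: C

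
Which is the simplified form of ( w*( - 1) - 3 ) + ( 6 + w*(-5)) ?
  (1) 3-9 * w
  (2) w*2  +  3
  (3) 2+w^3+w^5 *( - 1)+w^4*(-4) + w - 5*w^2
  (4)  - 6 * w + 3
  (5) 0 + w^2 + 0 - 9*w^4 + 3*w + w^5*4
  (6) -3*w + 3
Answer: 4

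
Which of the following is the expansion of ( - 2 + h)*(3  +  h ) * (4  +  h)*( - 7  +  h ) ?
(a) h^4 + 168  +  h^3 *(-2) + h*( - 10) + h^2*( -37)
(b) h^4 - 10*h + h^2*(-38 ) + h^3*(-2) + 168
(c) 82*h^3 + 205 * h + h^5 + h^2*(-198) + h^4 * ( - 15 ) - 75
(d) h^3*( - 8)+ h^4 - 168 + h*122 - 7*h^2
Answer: a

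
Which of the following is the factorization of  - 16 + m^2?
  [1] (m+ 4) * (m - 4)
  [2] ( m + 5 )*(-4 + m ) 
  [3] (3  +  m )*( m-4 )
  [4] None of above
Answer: 1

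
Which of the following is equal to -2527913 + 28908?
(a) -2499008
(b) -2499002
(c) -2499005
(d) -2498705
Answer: c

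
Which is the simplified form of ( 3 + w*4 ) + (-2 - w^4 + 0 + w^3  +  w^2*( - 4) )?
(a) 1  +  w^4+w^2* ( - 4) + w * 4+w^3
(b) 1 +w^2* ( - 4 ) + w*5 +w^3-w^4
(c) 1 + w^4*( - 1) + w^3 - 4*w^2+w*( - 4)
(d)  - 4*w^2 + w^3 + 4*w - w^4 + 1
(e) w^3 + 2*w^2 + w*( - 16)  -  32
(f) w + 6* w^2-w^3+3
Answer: d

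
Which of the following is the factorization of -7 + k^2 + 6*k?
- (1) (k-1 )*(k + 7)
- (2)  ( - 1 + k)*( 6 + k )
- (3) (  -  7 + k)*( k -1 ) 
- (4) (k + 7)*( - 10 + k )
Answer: 1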